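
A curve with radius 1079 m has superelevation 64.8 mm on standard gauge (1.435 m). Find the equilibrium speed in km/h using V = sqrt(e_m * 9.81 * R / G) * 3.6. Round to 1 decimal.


Convert cant: e = 64.8 mm = 0.0648 m
V_ms = sqrt(0.0648 * 9.81 * 1079 / 1.435)
V_ms = sqrt(477.984217) = 21.8629 m/s
V = 21.8629 * 3.6 = 78.7 km/h

78.7


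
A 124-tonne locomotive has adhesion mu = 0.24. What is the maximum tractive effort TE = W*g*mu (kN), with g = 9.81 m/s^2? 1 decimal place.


TE_max = W * g * mu
TE_max = 124 * 9.81 * 0.24
TE_max = 1216.44 * 0.24
TE_max = 291.9 kN

291.9


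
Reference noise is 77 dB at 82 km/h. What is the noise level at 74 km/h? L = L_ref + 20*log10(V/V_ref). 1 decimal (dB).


V/V_ref = 74 / 82 = 0.902439
log10(0.902439) = -0.044582
20 * -0.044582 = -0.8916
L = 77 + -0.8916 = 76.1 dB

76.1


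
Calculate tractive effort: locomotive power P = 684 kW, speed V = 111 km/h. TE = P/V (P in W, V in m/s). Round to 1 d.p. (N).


Convert: P = 684 kW = 684000 W
V = 111 / 3.6 = 30.8333 m/s
TE = 684000 / 30.8333
TE = 22183.8 N

22183.8


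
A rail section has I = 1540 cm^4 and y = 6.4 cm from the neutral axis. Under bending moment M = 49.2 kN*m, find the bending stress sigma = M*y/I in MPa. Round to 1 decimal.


Convert units:
M = 49.2 kN*m = 49200000 N*mm
y = 6.4 cm = 64 mm
I = 1540 cm^4 = 15400000 mm^4
sigma = 49200000 * 64 / 15400000
sigma = 204.5 MPa

204.5


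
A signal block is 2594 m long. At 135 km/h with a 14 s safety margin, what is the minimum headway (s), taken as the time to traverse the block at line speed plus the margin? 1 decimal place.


V = 135 / 3.6 = 37.5 m/s
Block traversal time = 2594 / 37.5 = 69.1733 s
Headway = 69.1733 + 14
Headway = 83.2 s

83.2


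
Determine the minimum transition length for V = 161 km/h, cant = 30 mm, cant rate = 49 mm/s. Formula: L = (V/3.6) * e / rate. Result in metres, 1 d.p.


Convert speed: V = 161 / 3.6 = 44.7222 m/s
L = 44.7222 * 30 / 49
L = 1341.6667 / 49
L = 27.4 m

27.4


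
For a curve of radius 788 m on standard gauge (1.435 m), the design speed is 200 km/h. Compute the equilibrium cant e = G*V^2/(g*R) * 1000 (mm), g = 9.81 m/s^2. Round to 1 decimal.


Convert speed: V = 200 / 3.6 = 55.5556 m/s
Apply formula: e = 1.435 * 55.5556^2 / (9.81 * 788)
e = 1.435 * 3086.4198 / 7730.28
e = 0.572943 m = 572.9 mm

572.9


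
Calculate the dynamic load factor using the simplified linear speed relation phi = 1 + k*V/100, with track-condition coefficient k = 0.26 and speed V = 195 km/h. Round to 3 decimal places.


phi = 1 + k * V / 100
phi = 1 + 0.26 * 195 / 100
phi = 1 + 0.507
phi = 1.507

1.507


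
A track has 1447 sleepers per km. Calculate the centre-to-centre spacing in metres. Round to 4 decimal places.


Spacing = 1000 m / number of sleepers
Spacing = 1000 / 1447
Spacing = 0.6911 m

0.6911


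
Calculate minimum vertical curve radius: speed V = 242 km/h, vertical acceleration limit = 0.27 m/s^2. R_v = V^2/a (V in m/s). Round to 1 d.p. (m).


Convert speed: V = 242 / 3.6 = 67.2222 m/s
V^2 = 4518.8272 m^2/s^2
R_v = 4518.8272 / 0.27
R_v = 16736.4 m

16736.4


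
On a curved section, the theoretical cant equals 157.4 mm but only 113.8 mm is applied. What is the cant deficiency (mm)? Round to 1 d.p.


Cant deficiency = equilibrium cant - actual cant
CD = 157.4 - 113.8
CD = 43.6 mm

43.6


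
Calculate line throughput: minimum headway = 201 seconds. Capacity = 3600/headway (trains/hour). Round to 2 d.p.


Capacity = 3600 / headway
Capacity = 3600 / 201
Capacity = 17.91 trains/hour

17.91


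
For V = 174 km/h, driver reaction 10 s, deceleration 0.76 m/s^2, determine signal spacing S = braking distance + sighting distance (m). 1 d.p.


V = 174 / 3.6 = 48.3333 m/s
Braking distance = 48.3333^2 / (2*0.76) = 1536.9152 m
Sighting distance = 48.3333 * 10 = 483.3333 m
S = 1536.9152 + 483.3333 = 2020.2 m

2020.2


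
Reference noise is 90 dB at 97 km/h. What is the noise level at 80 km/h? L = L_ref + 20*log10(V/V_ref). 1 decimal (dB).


V/V_ref = 80 / 97 = 0.824742
log10(0.824742) = -0.083682
20 * -0.083682 = -1.6736
L = 90 + -1.6736 = 88.3 dB

88.3


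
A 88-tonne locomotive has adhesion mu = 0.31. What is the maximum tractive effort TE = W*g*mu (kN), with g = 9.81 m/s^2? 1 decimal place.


TE_max = W * g * mu
TE_max = 88 * 9.81 * 0.31
TE_max = 863.28 * 0.31
TE_max = 267.6 kN

267.6


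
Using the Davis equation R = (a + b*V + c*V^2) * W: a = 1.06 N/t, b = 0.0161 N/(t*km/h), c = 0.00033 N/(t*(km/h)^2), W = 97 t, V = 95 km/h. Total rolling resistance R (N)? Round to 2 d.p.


b*V = 0.0161 * 95 = 1.5295
c*V^2 = 0.00033 * 9025 = 2.97825
R_per_t = 1.06 + 1.5295 + 2.97825 = 5.56775 N/t
R_total = 5.56775 * 97 = 540.07 N

540.07


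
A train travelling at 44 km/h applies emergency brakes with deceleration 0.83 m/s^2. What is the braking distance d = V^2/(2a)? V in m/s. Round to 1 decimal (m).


Convert speed: V = 44 / 3.6 = 12.2222 m/s
V^2 = 149.3827
d = 149.3827 / (2 * 0.83)
d = 149.3827 / 1.66
d = 90.0 m

90.0


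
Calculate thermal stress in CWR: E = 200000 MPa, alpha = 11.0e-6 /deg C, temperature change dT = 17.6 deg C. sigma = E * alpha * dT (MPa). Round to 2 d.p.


sigma = E * alpha * dT
sigma = 200000 * 11.0e-6 * 17.6
sigma = 2.2 * 17.6
sigma = 38.72 MPa

38.72


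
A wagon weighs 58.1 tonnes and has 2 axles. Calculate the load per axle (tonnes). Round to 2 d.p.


Load per axle = total weight / number of axles
Load = 58.1 / 2
Load = 29.05 tonnes

29.05


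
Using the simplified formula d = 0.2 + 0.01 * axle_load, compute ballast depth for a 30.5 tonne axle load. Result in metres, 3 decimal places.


d = 0.2 + 0.01 * 30.5
d = 0.2 + 0.305
d = 0.505 m

0.505


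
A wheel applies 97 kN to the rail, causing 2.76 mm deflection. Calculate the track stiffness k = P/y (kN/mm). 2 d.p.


Track stiffness k = P / y
k = 97 / 2.76
k = 35.14 kN/mm

35.14


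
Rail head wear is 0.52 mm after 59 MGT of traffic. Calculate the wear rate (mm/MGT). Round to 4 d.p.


Wear rate = total wear / cumulative tonnage
Rate = 0.52 / 59
Rate = 0.0088 mm/MGT

0.0088


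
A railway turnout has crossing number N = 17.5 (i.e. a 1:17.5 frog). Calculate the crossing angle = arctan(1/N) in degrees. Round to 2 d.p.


1/N = 1/17.5 = 0.057143
angle = arctan(0.057143) = 0.057081 rad
angle = 0.057081 * 180/pi = 3.27 degrees

3.27


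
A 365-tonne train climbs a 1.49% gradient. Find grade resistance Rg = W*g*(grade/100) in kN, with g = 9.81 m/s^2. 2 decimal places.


Rg = W * 9.81 * grade / 100
Rg = 365 * 9.81 * 1.49 / 100
Rg = 3580.65 * 0.0149
Rg = 53.35 kN

53.35


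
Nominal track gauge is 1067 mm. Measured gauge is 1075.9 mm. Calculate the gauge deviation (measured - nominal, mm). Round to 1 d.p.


Deviation = measured - nominal
Deviation = 1075.9 - 1067
Deviation = 8.9 mm

8.9


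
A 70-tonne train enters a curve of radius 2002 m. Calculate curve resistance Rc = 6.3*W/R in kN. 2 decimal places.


Rc = 6.3 * W / R
Rc = 6.3 * 70 / 2002
Rc = 441.0 / 2002
Rc = 0.22 kN

0.22


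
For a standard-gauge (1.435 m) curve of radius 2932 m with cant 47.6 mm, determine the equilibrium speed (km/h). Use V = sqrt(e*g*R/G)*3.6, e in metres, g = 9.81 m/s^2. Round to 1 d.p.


Convert cant: e = 47.6 mm = 0.0476 m
V_ms = sqrt(0.0476 * 9.81 * 2932 / 1.435)
V_ms = sqrt(954.087102) = 30.8883 m/s
V = 30.8883 * 3.6 = 111.2 km/h

111.2


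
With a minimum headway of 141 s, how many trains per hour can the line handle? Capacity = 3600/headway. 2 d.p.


Capacity = 3600 / headway
Capacity = 3600 / 141
Capacity = 25.53 trains/hour

25.53


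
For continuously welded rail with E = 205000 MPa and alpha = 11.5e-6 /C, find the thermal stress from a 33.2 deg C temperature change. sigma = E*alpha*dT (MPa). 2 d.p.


sigma = E * alpha * dT
sigma = 205000 * 11.5e-6 * 33.2
sigma = 2.3575 * 33.2
sigma = 78.27 MPa

78.27


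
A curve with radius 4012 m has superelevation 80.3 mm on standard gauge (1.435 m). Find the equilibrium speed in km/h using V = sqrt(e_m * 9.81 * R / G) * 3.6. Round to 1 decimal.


Convert cant: e = 80.3 mm = 0.0803 m
V_ms = sqrt(0.0803 * 9.81 * 4012 / 1.435)
V_ms = sqrt(2202.386701) = 46.9296 m/s
V = 46.9296 * 3.6 = 168.9 km/h

168.9


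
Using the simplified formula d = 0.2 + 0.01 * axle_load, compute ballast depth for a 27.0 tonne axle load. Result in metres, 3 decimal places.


d = 0.2 + 0.01 * 27.0
d = 0.2 + 0.27
d = 0.470 m

0.470


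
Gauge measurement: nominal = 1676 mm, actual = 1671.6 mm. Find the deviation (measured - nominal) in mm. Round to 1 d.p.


Deviation = measured - nominal
Deviation = 1671.6 - 1676
Deviation = -4.4 mm

-4.4


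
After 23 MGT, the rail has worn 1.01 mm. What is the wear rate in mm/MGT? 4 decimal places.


Wear rate = total wear / cumulative tonnage
Rate = 1.01 / 23
Rate = 0.0439 mm/MGT

0.0439


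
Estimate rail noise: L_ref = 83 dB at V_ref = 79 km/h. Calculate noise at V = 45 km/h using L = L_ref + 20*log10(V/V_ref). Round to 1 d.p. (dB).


V/V_ref = 45 / 79 = 0.56962
log10(0.56962) = -0.244415
20 * -0.244415 = -4.8883
L = 83 + -4.8883 = 78.1 dB

78.1


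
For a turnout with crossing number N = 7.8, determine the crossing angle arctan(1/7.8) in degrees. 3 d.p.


1/N = 1/7.8 = 0.128205
angle = arctan(0.128205) = 0.12751 rad
angle = 0.12751 * 180/pi = 7.306 degrees

7.306


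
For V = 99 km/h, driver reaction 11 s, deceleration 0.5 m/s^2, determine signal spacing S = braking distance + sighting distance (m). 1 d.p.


V = 99 / 3.6 = 27.5 m/s
Braking distance = 27.5^2 / (2*0.5) = 756.25 m
Sighting distance = 27.5 * 11 = 302.5 m
S = 756.25 + 302.5 = 1058.8 m

1058.8


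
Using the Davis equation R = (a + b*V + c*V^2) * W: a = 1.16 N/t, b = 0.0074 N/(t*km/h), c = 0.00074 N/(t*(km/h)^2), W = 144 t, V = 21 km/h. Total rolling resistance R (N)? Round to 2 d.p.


b*V = 0.0074 * 21 = 0.1554
c*V^2 = 0.00074 * 441 = 0.32634
R_per_t = 1.16 + 0.1554 + 0.32634 = 1.64174 N/t
R_total = 1.64174 * 144 = 236.41 N

236.41


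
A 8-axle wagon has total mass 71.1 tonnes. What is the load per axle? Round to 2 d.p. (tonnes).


Load per axle = total weight / number of axles
Load = 71.1 / 8
Load = 8.89 tonnes

8.89


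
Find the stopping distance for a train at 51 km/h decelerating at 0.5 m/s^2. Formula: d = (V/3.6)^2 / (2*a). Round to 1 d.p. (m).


Convert speed: V = 51 / 3.6 = 14.1667 m/s
V^2 = 200.6944
d = 200.6944 / (2 * 0.5)
d = 200.6944 / 1.0
d = 200.7 m

200.7


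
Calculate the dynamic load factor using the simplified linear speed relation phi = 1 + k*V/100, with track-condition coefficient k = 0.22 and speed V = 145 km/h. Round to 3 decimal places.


phi = 1 + k * V / 100
phi = 1 + 0.22 * 145 / 100
phi = 1 + 0.319
phi = 1.319

1.319


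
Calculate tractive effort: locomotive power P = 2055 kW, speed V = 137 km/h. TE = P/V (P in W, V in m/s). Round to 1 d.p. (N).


Convert: P = 2055 kW = 2055000 W
V = 137 / 3.6 = 38.0556 m/s
TE = 2055000 / 38.0556
TE = 54000.0 N

54000.0


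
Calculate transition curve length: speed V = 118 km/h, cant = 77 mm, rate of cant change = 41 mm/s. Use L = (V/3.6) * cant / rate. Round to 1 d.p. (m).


Convert speed: V = 118 / 3.6 = 32.7778 m/s
L = 32.7778 * 77 / 41
L = 2523.8889 / 41
L = 61.6 m

61.6


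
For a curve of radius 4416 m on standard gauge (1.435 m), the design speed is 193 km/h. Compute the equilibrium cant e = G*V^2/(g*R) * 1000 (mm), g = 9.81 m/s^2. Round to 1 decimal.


Convert speed: V = 193 / 3.6 = 53.6111 m/s
Apply formula: e = 1.435 * 53.6111^2 / (9.81 * 4416)
e = 1.435 * 2874.1512 / 43320.96
e = 0.095206 m = 95.2 mm

95.2


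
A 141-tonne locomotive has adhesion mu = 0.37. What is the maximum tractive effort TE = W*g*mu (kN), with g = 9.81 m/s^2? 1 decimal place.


TE_max = W * g * mu
TE_max = 141 * 9.81 * 0.37
TE_max = 1383.21 * 0.37
TE_max = 511.8 kN

511.8


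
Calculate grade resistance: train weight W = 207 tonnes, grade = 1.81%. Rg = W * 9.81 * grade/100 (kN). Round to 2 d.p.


Rg = W * 9.81 * grade / 100
Rg = 207 * 9.81 * 1.81 / 100
Rg = 2030.67 * 0.0181
Rg = 36.76 kN

36.76


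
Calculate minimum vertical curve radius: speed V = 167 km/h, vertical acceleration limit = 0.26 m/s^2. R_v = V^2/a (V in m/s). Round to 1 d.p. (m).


Convert speed: V = 167 / 3.6 = 46.3889 m/s
V^2 = 2151.929 m^2/s^2
R_v = 2151.929 / 0.26
R_v = 8276.7 m

8276.7


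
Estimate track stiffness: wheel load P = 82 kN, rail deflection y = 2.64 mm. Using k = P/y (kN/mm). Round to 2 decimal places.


Track stiffness k = P / y
k = 82 / 2.64
k = 31.06 kN/mm

31.06


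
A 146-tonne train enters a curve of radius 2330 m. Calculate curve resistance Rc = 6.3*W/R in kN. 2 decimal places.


Rc = 6.3 * W / R
Rc = 6.3 * 146 / 2330
Rc = 919.8 / 2330
Rc = 0.39 kN

0.39


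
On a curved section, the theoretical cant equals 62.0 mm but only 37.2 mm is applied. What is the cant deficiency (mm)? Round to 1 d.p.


Cant deficiency = equilibrium cant - actual cant
CD = 62.0 - 37.2
CD = 24.8 mm

24.8


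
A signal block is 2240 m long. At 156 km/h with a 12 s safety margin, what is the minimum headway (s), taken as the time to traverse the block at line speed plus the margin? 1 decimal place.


V = 156 / 3.6 = 43.3333 m/s
Block traversal time = 2240 / 43.3333 = 51.6923 s
Headway = 51.6923 + 12
Headway = 63.7 s

63.7


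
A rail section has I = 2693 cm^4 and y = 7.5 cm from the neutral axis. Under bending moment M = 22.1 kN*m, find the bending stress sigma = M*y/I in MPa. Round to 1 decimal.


Convert units:
M = 22.1 kN*m = 22100000 N*mm
y = 7.5 cm = 75 mm
I = 2693 cm^4 = 26930000 mm^4
sigma = 22100000 * 75 / 26930000
sigma = 61.5 MPa

61.5


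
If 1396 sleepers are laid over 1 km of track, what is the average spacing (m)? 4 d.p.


Spacing = 1000 m / number of sleepers
Spacing = 1000 / 1396
Spacing = 0.7163 m

0.7163


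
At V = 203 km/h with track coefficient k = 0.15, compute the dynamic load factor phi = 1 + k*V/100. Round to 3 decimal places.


phi = 1 + k * V / 100
phi = 1 + 0.15 * 203 / 100
phi = 1 + 0.3045
phi = 1.305

1.305


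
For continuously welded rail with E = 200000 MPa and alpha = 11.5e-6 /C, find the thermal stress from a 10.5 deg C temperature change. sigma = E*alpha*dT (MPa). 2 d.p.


sigma = E * alpha * dT
sigma = 200000 * 11.5e-6 * 10.5
sigma = 2.3 * 10.5
sigma = 24.15 MPa

24.15


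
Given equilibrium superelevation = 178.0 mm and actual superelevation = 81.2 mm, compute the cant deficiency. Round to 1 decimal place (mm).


Cant deficiency = equilibrium cant - actual cant
CD = 178.0 - 81.2
CD = 96.8 mm

96.8


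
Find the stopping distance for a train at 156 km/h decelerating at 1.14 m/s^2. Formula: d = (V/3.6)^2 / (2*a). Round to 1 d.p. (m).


Convert speed: V = 156 / 3.6 = 43.3333 m/s
V^2 = 1877.7778
d = 1877.7778 / (2 * 1.14)
d = 1877.7778 / 2.28
d = 823.6 m

823.6


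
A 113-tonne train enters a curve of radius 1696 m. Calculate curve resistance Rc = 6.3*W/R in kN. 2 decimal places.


Rc = 6.3 * W / R
Rc = 6.3 * 113 / 1696
Rc = 711.9 / 1696
Rc = 0.42 kN

0.42


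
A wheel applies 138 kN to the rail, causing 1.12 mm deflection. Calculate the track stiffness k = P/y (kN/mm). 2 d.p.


Track stiffness k = P / y
k = 138 / 1.12
k = 123.21 kN/mm

123.21


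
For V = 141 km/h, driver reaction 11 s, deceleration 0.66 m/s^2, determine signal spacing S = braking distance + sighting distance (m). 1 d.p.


V = 141 / 3.6 = 39.1667 m/s
Braking distance = 39.1667^2 / (2*0.66) = 1162.1423 m
Sighting distance = 39.1667 * 11 = 430.8333 m
S = 1162.1423 + 430.8333 = 1593.0 m

1593.0


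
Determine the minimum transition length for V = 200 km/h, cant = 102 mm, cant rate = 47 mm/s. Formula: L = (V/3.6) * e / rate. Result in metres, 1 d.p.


Convert speed: V = 200 / 3.6 = 55.5556 m/s
L = 55.5556 * 102 / 47
L = 5666.6667 / 47
L = 120.6 m

120.6


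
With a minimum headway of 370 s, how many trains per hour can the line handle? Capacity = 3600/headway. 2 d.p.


Capacity = 3600 / headway
Capacity = 3600 / 370
Capacity = 9.73 trains/hour

9.73


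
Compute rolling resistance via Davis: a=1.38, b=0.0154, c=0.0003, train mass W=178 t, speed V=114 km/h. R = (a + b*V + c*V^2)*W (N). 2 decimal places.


b*V = 0.0154 * 114 = 1.7556
c*V^2 = 0.0003 * 12996 = 3.8988
R_per_t = 1.38 + 1.7556 + 3.8988 = 7.0344 N/t
R_total = 7.0344 * 178 = 1252.12 N

1252.12


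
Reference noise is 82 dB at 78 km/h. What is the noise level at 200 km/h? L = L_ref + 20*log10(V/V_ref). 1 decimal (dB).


V/V_ref = 200 / 78 = 2.564103
log10(2.564103) = 0.408935
20 * 0.408935 = 8.1787
L = 82 + 8.1787 = 90.2 dB

90.2


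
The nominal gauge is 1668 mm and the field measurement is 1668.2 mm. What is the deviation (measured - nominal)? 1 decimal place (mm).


Deviation = measured - nominal
Deviation = 1668.2 - 1668
Deviation = 0.2 mm

0.2


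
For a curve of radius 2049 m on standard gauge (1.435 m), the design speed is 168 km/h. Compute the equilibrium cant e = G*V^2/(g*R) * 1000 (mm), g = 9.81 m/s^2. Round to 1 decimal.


Convert speed: V = 168 / 3.6 = 46.6667 m/s
Apply formula: e = 1.435 * 46.6667^2 / (9.81 * 2049)
e = 1.435 * 2177.7778 / 20100.69
e = 0.155473 m = 155.5 mm

155.5


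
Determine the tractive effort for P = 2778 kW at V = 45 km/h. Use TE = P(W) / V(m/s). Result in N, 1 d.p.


Convert: P = 2778 kW = 2778000 W
V = 45 / 3.6 = 12.5 m/s
TE = 2778000 / 12.5
TE = 222240.0 N

222240.0


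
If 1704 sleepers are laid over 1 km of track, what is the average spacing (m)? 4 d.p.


Spacing = 1000 m / number of sleepers
Spacing = 1000 / 1704
Spacing = 0.5869 m

0.5869


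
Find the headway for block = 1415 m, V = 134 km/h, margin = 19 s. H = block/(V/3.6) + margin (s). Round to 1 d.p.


V = 134 / 3.6 = 37.2222 m/s
Block traversal time = 1415 / 37.2222 = 38.0149 s
Headway = 38.0149 + 19
Headway = 57.0 s

57.0


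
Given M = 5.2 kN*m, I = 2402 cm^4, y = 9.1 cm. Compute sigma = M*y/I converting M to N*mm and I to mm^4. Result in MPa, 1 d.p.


Convert units:
M = 5.2 kN*m = 5200000 N*mm
y = 9.1 cm = 91 mm
I = 2402 cm^4 = 24020000 mm^4
sigma = 5200000 * 91 / 24020000
sigma = 19.7 MPa

19.7


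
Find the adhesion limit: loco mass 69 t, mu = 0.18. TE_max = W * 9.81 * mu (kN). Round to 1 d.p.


TE_max = W * g * mu
TE_max = 69 * 9.81 * 0.18
TE_max = 676.89 * 0.18
TE_max = 121.8 kN

121.8


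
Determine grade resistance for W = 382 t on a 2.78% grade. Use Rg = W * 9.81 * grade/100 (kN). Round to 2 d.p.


Rg = W * 9.81 * grade / 100
Rg = 382 * 9.81 * 2.78 / 100
Rg = 3747.42 * 0.0278
Rg = 104.18 kN

104.18


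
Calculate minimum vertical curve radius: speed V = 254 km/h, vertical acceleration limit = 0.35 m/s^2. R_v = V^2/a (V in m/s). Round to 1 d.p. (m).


Convert speed: V = 254 / 3.6 = 70.5556 m/s
V^2 = 4978.0864 m^2/s^2
R_v = 4978.0864 / 0.35
R_v = 14223.1 m

14223.1


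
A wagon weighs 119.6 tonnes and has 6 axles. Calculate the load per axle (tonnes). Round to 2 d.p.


Load per axle = total weight / number of axles
Load = 119.6 / 6
Load = 19.93 tonnes

19.93


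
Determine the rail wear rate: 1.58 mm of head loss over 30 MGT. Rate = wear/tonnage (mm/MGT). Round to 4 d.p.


Wear rate = total wear / cumulative tonnage
Rate = 1.58 / 30
Rate = 0.0527 mm/MGT

0.0527


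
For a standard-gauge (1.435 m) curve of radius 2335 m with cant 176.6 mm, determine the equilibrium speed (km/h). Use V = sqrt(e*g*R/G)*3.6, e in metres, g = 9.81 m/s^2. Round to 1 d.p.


Convert cant: e = 176.6 mm = 0.1766 m
V_ms = sqrt(0.1766 * 9.81 * 2335 / 1.435)
V_ms = sqrt(2818.997498) = 53.0942 m/s
V = 53.0942 * 3.6 = 191.1 km/h

191.1


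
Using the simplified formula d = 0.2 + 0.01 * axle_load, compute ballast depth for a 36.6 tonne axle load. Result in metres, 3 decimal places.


d = 0.2 + 0.01 * 36.6
d = 0.2 + 0.366
d = 0.566 m

0.566


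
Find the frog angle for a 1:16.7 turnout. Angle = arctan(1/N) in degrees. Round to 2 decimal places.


1/N = 1/16.7 = 0.05988
angle = arctan(0.05988) = 0.059809 rad
angle = 0.059809 * 180/pi = 3.43 degrees

3.43


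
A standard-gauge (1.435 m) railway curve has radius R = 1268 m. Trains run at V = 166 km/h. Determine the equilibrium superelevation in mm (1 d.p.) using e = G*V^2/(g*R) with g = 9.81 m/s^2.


Convert speed: V = 166 / 3.6 = 46.1111 m/s
Apply formula: e = 1.435 * 46.1111^2 / (9.81 * 1268)
e = 1.435 * 2126.2346 / 12439.08
e = 0.245287 m = 245.3 mm

245.3


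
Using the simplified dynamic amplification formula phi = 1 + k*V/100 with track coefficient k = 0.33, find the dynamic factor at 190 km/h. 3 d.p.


phi = 1 + k * V / 100
phi = 1 + 0.33 * 190 / 100
phi = 1 + 0.627
phi = 1.627

1.627


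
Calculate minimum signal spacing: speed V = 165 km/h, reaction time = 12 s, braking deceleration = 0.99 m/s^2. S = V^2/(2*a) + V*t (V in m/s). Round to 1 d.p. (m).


V = 165 / 3.6 = 45.8333 m/s
Braking distance = 45.8333^2 / (2*0.99) = 1060.9568 m
Sighting distance = 45.8333 * 12 = 550.0 m
S = 1060.9568 + 550.0 = 1611.0 m

1611.0


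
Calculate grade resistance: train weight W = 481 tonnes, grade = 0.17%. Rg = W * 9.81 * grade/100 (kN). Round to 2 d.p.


Rg = W * 9.81 * grade / 100
Rg = 481 * 9.81 * 0.17 / 100
Rg = 4718.61 * 0.0017
Rg = 8.02 kN

8.02


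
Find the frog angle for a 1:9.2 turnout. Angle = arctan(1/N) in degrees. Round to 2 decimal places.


1/N = 1/9.2 = 0.108696
angle = arctan(0.108696) = 0.108271 rad
angle = 0.108271 * 180/pi = 6.20 degrees

6.20


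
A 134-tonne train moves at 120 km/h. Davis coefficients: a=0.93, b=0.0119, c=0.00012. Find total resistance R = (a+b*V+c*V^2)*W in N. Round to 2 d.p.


b*V = 0.0119 * 120 = 1.428
c*V^2 = 0.00012 * 14400 = 1.728
R_per_t = 0.93 + 1.428 + 1.728 = 4.086 N/t
R_total = 4.086 * 134 = 547.52 N

547.52


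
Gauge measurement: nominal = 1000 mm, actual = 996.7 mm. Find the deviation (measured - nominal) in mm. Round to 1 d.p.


Deviation = measured - nominal
Deviation = 996.7 - 1000
Deviation = -3.3 mm

-3.3


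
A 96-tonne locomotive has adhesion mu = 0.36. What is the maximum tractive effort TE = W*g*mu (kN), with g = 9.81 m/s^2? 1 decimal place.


TE_max = W * g * mu
TE_max = 96 * 9.81 * 0.36
TE_max = 941.76 * 0.36
TE_max = 339.0 kN

339.0


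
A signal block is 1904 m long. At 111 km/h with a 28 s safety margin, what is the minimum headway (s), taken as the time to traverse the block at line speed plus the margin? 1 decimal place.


V = 111 / 3.6 = 30.8333 m/s
Block traversal time = 1904 / 30.8333 = 61.7514 s
Headway = 61.7514 + 28
Headway = 89.8 s

89.8


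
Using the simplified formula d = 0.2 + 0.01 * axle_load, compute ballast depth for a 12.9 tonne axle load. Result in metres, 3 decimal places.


d = 0.2 + 0.01 * 12.9
d = 0.2 + 0.129
d = 0.329 m

0.329


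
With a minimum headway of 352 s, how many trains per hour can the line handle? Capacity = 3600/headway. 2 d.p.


Capacity = 3600 / headway
Capacity = 3600 / 352
Capacity = 10.23 trains/hour

10.23


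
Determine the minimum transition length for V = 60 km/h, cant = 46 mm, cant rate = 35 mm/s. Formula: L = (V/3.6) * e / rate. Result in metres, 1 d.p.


Convert speed: V = 60 / 3.6 = 16.6667 m/s
L = 16.6667 * 46 / 35
L = 766.6667 / 35
L = 21.9 m

21.9


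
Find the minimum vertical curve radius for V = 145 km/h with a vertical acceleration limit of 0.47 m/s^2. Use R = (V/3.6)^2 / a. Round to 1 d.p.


Convert speed: V = 145 / 3.6 = 40.2778 m/s
V^2 = 1622.2994 m^2/s^2
R_v = 1622.2994 / 0.47
R_v = 3451.7 m

3451.7


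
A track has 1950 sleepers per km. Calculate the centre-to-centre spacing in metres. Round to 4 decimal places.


Spacing = 1000 m / number of sleepers
Spacing = 1000 / 1950
Spacing = 0.5128 m

0.5128


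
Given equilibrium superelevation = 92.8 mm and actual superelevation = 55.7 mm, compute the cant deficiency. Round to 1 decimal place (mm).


Cant deficiency = equilibrium cant - actual cant
CD = 92.8 - 55.7
CD = 37.1 mm

37.1


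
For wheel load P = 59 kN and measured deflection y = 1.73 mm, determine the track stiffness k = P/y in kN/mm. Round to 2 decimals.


Track stiffness k = P / y
k = 59 / 1.73
k = 34.10 kN/mm

34.10


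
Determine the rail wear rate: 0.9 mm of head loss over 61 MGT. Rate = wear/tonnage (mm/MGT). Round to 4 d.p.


Wear rate = total wear / cumulative tonnage
Rate = 0.9 / 61
Rate = 0.0148 mm/MGT

0.0148


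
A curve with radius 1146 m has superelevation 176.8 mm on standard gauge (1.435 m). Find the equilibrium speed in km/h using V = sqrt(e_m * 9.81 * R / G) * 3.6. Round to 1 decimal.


Convert cant: e = 176.8 mm = 0.1768 m
V_ms = sqrt(0.1768 * 9.81 * 1146 / 1.435)
V_ms = sqrt(1385.109107) = 37.2171 m/s
V = 37.2171 * 3.6 = 134.0 km/h

134.0


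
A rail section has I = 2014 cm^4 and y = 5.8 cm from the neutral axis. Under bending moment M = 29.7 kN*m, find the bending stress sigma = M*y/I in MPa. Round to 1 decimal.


Convert units:
M = 29.7 kN*m = 29700000 N*mm
y = 5.8 cm = 58 mm
I = 2014 cm^4 = 20140000 mm^4
sigma = 29700000 * 58 / 20140000
sigma = 85.5 MPa

85.5


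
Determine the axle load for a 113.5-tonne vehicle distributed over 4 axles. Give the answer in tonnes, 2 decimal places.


Load per axle = total weight / number of axles
Load = 113.5 / 4
Load = 28.38 tonnes

28.38


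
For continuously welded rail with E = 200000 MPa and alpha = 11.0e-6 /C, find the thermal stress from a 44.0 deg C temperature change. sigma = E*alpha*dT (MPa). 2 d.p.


sigma = E * alpha * dT
sigma = 200000 * 11.0e-6 * 44.0
sigma = 2.2 * 44.0
sigma = 96.80 MPa

96.80


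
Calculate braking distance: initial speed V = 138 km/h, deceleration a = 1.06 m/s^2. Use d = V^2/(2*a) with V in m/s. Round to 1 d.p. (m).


Convert speed: V = 138 / 3.6 = 38.3333 m/s
V^2 = 1469.4444
d = 1469.4444 / (2 * 1.06)
d = 1469.4444 / 2.12
d = 693.1 m

693.1


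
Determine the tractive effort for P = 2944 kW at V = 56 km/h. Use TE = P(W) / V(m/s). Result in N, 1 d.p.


Convert: P = 2944 kW = 2944000 W
V = 56 / 3.6 = 15.5556 m/s
TE = 2944000 / 15.5556
TE = 189257.1 N

189257.1


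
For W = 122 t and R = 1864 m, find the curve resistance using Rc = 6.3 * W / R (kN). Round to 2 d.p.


Rc = 6.3 * W / R
Rc = 6.3 * 122 / 1864
Rc = 768.6 / 1864
Rc = 0.41 kN

0.41


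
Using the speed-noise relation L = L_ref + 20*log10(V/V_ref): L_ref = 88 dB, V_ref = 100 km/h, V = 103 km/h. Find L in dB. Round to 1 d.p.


V/V_ref = 103 / 100 = 1.03
log10(1.03) = 0.012837
20 * 0.012837 = 0.2567
L = 88 + 0.2567 = 88.3 dB

88.3


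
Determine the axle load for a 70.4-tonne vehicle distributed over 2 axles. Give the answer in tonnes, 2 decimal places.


Load per axle = total weight / number of axles
Load = 70.4 / 2
Load = 35.20 tonnes

35.20


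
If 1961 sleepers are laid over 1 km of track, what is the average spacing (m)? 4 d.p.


Spacing = 1000 m / number of sleepers
Spacing = 1000 / 1961
Spacing = 0.5099 m

0.5099


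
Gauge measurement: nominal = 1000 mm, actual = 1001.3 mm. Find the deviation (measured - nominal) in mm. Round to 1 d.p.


Deviation = measured - nominal
Deviation = 1001.3 - 1000
Deviation = 1.3 mm

1.3


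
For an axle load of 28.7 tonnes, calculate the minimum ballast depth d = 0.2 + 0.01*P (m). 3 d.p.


d = 0.2 + 0.01 * 28.7
d = 0.2 + 0.287
d = 0.487 m

0.487


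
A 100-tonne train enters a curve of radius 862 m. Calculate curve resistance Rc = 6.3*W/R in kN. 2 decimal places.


Rc = 6.3 * W / R
Rc = 6.3 * 100 / 862
Rc = 630.0 / 862
Rc = 0.73 kN

0.73


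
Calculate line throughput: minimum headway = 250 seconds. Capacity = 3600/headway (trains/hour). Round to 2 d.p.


Capacity = 3600 / headway
Capacity = 3600 / 250
Capacity = 14.40 trains/hour

14.40


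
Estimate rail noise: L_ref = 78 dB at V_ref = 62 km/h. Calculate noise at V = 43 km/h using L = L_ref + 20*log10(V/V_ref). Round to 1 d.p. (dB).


V/V_ref = 43 / 62 = 0.693548
log10(0.693548) = -0.158923
20 * -0.158923 = -3.1785
L = 78 + -3.1785 = 74.8 dB

74.8


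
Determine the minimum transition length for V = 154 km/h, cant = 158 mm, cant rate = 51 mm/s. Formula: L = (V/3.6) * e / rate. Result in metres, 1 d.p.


Convert speed: V = 154 / 3.6 = 42.7778 m/s
L = 42.7778 * 158 / 51
L = 6758.8889 / 51
L = 132.5 m

132.5


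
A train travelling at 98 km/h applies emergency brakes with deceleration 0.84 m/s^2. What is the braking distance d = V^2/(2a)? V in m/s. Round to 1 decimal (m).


Convert speed: V = 98 / 3.6 = 27.2222 m/s
V^2 = 741.0494
d = 741.0494 / (2 * 0.84)
d = 741.0494 / 1.68
d = 441.1 m

441.1


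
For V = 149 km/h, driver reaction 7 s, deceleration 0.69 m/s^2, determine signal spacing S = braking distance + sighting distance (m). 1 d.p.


V = 149 / 3.6 = 41.3889 m/s
Braking distance = 41.3889^2 / (2*0.69) = 1241.3334 m
Sighting distance = 41.3889 * 7 = 289.7222 m
S = 1241.3334 + 289.7222 = 1531.1 m

1531.1


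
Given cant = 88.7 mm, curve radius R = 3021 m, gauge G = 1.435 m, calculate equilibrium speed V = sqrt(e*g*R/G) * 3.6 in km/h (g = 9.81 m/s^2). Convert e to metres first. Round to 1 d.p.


Convert cant: e = 88.7 mm = 0.0887 m
V_ms = sqrt(0.0887 * 9.81 * 3021 / 1.435)
V_ms = sqrt(1831.856507) = 42.8002 m/s
V = 42.8002 * 3.6 = 154.1 km/h

154.1


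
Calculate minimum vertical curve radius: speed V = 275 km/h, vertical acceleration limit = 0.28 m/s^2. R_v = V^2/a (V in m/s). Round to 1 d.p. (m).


Convert speed: V = 275 / 3.6 = 76.3889 m/s
V^2 = 5835.2623 m^2/s^2
R_v = 5835.2623 / 0.28
R_v = 20840.2 m

20840.2


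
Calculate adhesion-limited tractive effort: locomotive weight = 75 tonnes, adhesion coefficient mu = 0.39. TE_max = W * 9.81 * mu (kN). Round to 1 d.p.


TE_max = W * g * mu
TE_max = 75 * 9.81 * 0.39
TE_max = 735.75 * 0.39
TE_max = 286.9 kN

286.9


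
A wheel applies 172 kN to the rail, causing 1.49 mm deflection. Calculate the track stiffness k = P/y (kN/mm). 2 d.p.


Track stiffness k = P / y
k = 172 / 1.49
k = 115.44 kN/mm

115.44


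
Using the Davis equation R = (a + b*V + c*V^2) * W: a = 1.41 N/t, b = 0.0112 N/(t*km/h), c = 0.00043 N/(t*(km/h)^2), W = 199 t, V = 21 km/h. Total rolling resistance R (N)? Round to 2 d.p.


b*V = 0.0112 * 21 = 0.2352
c*V^2 = 0.00043 * 441 = 0.18963
R_per_t = 1.41 + 0.2352 + 0.18963 = 1.83483 N/t
R_total = 1.83483 * 199 = 365.13 N

365.13


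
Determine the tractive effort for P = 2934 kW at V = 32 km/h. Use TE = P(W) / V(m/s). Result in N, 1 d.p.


Convert: P = 2934 kW = 2934000 W
V = 32 / 3.6 = 8.8889 m/s
TE = 2934000 / 8.8889
TE = 330075.0 N

330075.0


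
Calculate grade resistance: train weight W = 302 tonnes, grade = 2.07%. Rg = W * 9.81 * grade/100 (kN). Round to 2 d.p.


Rg = W * 9.81 * grade / 100
Rg = 302 * 9.81 * 2.07 / 100
Rg = 2962.62 * 0.0207
Rg = 61.33 kN

61.33


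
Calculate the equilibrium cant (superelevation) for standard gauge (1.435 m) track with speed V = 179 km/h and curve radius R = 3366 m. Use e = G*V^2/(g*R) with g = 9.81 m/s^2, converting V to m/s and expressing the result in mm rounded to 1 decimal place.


Convert speed: V = 179 / 3.6 = 49.7222 m/s
Apply formula: e = 1.435 * 49.7222^2 / (9.81 * 3366)
e = 1.435 * 2472.2994 / 33020.46
e = 0.107441 m = 107.4 mm

107.4


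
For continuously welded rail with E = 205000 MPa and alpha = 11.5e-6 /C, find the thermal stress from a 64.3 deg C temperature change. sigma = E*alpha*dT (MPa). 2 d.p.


sigma = E * alpha * dT
sigma = 205000 * 11.5e-6 * 64.3
sigma = 2.3575 * 64.3
sigma = 151.59 MPa

151.59


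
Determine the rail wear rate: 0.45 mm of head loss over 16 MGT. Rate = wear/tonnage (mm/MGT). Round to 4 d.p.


Wear rate = total wear / cumulative tonnage
Rate = 0.45 / 16
Rate = 0.0281 mm/MGT

0.0281


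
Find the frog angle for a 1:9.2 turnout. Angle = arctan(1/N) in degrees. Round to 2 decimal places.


1/N = 1/9.2 = 0.108696
angle = arctan(0.108696) = 0.108271 rad
angle = 0.108271 * 180/pi = 6.20 degrees

6.20


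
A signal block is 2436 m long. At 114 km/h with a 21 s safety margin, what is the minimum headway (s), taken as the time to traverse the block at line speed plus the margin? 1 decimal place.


V = 114 / 3.6 = 31.6667 m/s
Block traversal time = 2436 / 31.6667 = 76.9263 s
Headway = 76.9263 + 21
Headway = 97.9 s

97.9


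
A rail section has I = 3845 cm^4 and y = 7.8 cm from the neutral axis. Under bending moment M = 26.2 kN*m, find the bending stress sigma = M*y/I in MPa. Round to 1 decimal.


Convert units:
M = 26.2 kN*m = 26200000 N*mm
y = 7.8 cm = 78 mm
I = 3845 cm^4 = 38450000 mm^4
sigma = 26200000 * 78 / 38450000
sigma = 53.1 MPa

53.1


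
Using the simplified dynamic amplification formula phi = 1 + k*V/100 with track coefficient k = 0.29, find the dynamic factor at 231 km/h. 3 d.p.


phi = 1 + k * V / 100
phi = 1 + 0.29 * 231 / 100
phi = 1 + 0.6699
phi = 1.670

1.670


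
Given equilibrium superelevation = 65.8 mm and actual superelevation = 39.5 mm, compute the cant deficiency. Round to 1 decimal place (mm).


Cant deficiency = equilibrium cant - actual cant
CD = 65.8 - 39.5
CD = 26.3 mm

26.3


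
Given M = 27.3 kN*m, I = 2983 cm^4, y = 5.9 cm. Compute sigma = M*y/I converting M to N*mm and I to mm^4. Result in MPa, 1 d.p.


Convert units:
M = 27.3 kN*m = 27300000 N*mm
y = 5.9 cm = 59 mm
I = 2983 cm^4 = 29830000 mm^4
sigma = 27300000 * 59 / 29830000
sigma = 54.0 MPa

54.0


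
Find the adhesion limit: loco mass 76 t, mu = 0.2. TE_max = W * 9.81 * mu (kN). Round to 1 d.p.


TE_max = W * g * mu
TE_max = 76 * 9.81 * 0.2
TE_max = 745.56 * 0.2
TE_max = 149.1 kN

149.1


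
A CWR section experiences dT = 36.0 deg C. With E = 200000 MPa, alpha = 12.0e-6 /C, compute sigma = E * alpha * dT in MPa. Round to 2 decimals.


sigma = E * alpha * dT
sigma = 200000 * 12.0e-6 * 36.0
sigma = 2.4 * 36.0
sigma = 86.40 MPa

86.40


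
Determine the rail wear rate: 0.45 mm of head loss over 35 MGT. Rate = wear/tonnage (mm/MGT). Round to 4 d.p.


Wear rate = total wear / cumulative tonnage
Rate = 0.45 / 35
Rate = 0.0129 mm/MGT

0.0129


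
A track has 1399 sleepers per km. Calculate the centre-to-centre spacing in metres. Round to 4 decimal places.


Spacing = 1000 m / number of sleepers
Spacing = 1000 / 1399
Spacing = 0.7148 m

0.7148


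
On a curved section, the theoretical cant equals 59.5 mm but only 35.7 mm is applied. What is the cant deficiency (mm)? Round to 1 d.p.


Cant deficiency = equilibrium cant - actual cant
CD = 59.5 - 35.7
CD = 23.8 mm

23.8


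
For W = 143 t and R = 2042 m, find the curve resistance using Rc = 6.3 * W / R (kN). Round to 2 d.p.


Rc = 6.3 * W / R
Rc = 6.3 * 143 / 2042
Rc = 900.9 / 2042
Rc = 0.44 kN

0.44


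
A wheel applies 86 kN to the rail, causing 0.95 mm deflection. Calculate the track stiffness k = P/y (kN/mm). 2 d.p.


Track stiffness k = P / y
k = 86 / 0.95
k = 90.53 kN/mm

90.53


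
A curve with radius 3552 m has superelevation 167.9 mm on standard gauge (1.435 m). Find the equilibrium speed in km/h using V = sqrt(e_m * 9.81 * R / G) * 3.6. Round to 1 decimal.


Convert cant: e = 167.9 mm = 0.1679 m
V_ms = sqrt(0.1679 * 9.81 * 3552 / 1.435)
V_ms = sqrt(4077.000452) = 63.8514 m/s
V = 63.8514 * 3.6 = 229.9 km/h

229.9


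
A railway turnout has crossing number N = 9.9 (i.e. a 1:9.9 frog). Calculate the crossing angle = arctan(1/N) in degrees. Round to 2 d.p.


1/N = 1/9.9 = 0.10101
angle = arctan(0.10101) = 0.100669 rad
angle = 0.100669 * 180/pi = 5.77 degrees

5.77


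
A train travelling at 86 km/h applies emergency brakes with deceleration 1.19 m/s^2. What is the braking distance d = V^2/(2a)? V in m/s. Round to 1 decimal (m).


Convert speed: V = 86 / 3.6 = 23.8889 m/s
V^2 = 570.679
d = 570.679 / (2 * 1.19)
d = 570.679 / 2.38
d = 239.8 m

239.8


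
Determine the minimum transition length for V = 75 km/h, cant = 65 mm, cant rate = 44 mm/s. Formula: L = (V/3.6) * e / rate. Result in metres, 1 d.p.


Convert speed: V = 75 / 3.6 = 20.8333 m/s
L = 20.8333 * 65 / 44
L = 1354.1667 / 44
L = 30.8 m

30.8


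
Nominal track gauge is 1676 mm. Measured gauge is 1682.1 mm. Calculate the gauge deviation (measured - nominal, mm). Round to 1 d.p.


Deviation = measured - nominal
Deviation = 1682.1 - 1676
Deviation = 6.1 mm

6.1


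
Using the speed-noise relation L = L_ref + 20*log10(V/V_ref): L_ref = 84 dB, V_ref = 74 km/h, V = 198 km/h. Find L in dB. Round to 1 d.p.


V/V_ref = 198 / 74 = 2.675676
log10(2.675676) = 0.427433
20 * 0.427433 = 8.5487
L = 84 + 8.5487 = 92.5 dB

92.5


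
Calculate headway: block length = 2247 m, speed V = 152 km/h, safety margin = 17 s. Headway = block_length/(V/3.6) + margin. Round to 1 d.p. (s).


V = 152 / 3.6 = 42.2222 m/s
Block traversal time = 2247 / 42.2222 = 53.2184 s
Headway = 53.2184 + 17
Headway = 70.2 s

70.2


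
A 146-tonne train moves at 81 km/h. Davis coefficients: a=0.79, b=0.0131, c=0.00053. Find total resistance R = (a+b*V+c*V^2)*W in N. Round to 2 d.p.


b*V = 0.0131 * 81 = 1.0611
c*V^2 = 0.00053 * 6561 = 3.47733
R_per_t = 0.79 + 1.0611 + 3.47733 = 5.32843 N/t
R_total = 5.32843 * 146 = 777.95 N

777.95


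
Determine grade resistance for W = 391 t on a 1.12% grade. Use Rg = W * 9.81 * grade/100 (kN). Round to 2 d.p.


Rg = W * 9.81 * grade / 100
Rg = 391 * 9.81 * 1.12 / 100
Rg = 3835.71 * 0.0112
Rg = 42.96 kN

42.96


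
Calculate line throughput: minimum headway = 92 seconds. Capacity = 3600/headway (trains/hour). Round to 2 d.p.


Capacity = 3600 / headway
Capacity = 3600 / 92
Capacity = 39.13 trains/hour

39.13


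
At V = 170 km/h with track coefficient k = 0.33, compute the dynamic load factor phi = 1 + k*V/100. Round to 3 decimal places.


phi = 1 + k * V / 100
phi = 1 + 0.33 * 170 / 100
phi = 1 + 0.561
phi = 1.561

1.561


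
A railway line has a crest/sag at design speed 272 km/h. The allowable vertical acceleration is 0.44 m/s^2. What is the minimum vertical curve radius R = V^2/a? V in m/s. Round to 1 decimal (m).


Convert speed: V = 272 / 3.6 = 75.5556 m/s
V^2 = 5708.642 m^2/s^2
R_v = 5708.642 / 0.44
R_v = 12974.2 m

12974.2


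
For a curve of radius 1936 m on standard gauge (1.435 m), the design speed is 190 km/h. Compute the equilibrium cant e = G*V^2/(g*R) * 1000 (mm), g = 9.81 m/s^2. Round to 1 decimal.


Convert speed: V = 190 / 3.6 = 52.7778 m/s
Apply formula: e = 1.435 * 52.7778^2 / (9.81 * 1936)
e = 1.435 * 2785.4938 / 18992.16
e = 0.210465 m = 210.5 mm

210.5


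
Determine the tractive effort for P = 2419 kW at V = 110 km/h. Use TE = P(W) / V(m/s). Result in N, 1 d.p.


Convert: P = 2419 kW = 2419000 W
V = 110 / 3.6 = 30.5556 m/s
TE = 2419000 / 30.5556
TE = 79167.3 N

79167.3


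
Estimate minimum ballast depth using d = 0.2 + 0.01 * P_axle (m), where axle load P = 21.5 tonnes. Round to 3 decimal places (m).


d = 0.2 + 0.01 * 21.5
d = 0.2 + 0.215
d = 0.415 m

0.415


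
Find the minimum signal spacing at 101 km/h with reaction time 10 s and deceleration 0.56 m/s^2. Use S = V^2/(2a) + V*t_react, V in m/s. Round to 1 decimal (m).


V = 101 / 3.6 = 28.0556 m/s
Braking distance = 28.0556^2 / (2*0.56) = 702.7805 m
Sighting distance = 28.0556 * 10 = 280.5556 m
S = 702.7805 + 280.5556 = 983.3 m

983.3


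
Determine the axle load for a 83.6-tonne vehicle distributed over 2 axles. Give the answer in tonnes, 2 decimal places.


Load per axle = total weight / number of axles
Load = 83.6 / 2
Load = 41.80 tonnes

41.80


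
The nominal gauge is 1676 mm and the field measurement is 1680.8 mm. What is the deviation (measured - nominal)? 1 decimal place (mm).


Deviation = measured - nominal
Deviation = 1680.8 - 1676
Deviation = 4.8 mm

4.8


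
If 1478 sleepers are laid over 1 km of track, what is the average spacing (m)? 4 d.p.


Spacing = 1000 m / number of sleepers
Spacing = 1000 / 1478
Spacing = 0.6766 m

0.6766
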